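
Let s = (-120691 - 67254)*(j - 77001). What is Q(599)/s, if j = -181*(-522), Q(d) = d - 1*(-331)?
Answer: -62/219031103 ≈ -2.8306e-7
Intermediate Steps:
Q(d) = 331 + d (Q(d) = d + 331 = 331 + d)
j = 94482
s = -3285466545 (s = (-120691 - 67254)*(94482 - 77001) = -187945*17481 = -3285466545)
Q(599)/s = (331 + 599)/(-3285466545) = 930*(-1/3285466545) = -62/219031103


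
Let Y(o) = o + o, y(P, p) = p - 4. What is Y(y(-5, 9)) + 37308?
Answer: 37318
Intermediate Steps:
y(P, p) = -4 + p
Y(o) = 2*o
Y(y(-5, 9)) + 37308 = 2*(-4 + 9) + 37308 = 2*5 + 37308 = 10 + 37308 = 37318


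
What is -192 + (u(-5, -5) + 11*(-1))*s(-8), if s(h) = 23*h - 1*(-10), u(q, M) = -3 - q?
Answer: 1374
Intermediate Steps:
s(h) = 10 + 23*h (s(h) = 23*h + 10 = 10 + 23*h)
-192 + (u(-5, -5) + 11*(-1))*s(-8) = -192 + ((-3 - 1*(-5)) + 11*(-1))*(10 + 23*(-8)) = -192 + ((-3 + 5) - 11)*(10 - 184) = -192 + (2 - 11)*(-174) = -192 - 9*(-174) = -192 + 1566 = 1374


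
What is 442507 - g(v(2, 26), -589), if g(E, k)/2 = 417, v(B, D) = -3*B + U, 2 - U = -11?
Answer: 441673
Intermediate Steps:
U = 13 (U = 2 - 1*(-11) = 2 + 11 = 13)
v(B, D) = 13 - 3*B (v(B, D) = -3*B + 13 = 13 - 3*B)
g(E, k) = 834 (g(E, k) = 2*417 = 834)
442507 - g(v(2, 26), -589) = 442507 - 1*834 = 442507 - 834 = 441673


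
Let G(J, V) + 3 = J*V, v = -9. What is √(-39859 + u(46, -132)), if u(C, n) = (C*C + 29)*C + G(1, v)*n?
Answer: √60395 ≈ 245.75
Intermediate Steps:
G(J, V) = -3 + J*V
u(C, n) = -12*n + C*(29 + C²) (u(C, n) = (C*C + 29)*C + (-3 + 1*(-9))*n = (C² + 29)*C + (-3 - 9)*n = (29 + C²)*C - 12*n = C*(29 + C²) - 12*n = -12*n + C*(29 + C²))
√(-39859 + u(46, -132)) = √(-39859 + (46³ - 12*(-132) + 29*46)) = √(-39859 + (97336 + 1584 + 1334)) = √(-39859 + 100254) = √60395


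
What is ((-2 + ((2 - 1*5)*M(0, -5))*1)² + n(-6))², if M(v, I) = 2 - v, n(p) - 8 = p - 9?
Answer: 3249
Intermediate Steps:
n(p) = -1 + p (n(p) = 8 + (p - 9) = 8 + (-9 + p) = -1 + p)
((-2 + ((2 - 1*5)*M(0, -5))*1)² + n(-6))² = ((-2 + ((2 - 1*5)*(2 - 1*0))*1)² + (-1 - 6))² = ((-2 + ((2 - 5)*(2 + 0))*1)² - 7)² = ((-2 - 3*2*1)² - 7)² = ((-2 - 6*1)² - 7)² = ((-2 - 6)² - 7)² = ((-8)² - 7)² = (64 - 7)² = 57² = 3249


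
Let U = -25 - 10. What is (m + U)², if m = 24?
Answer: 121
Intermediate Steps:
U = -35
(m + U)² = (24 - 35)² = (-11)² = 121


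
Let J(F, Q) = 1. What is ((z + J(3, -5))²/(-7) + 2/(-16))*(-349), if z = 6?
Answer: 19893/8 ≈ 2486.6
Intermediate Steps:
((z + J(3, -5))²/(-7) + 2/(-16))*(-349) = ((6 + 1)²/(-7) + 2/(-16))*(-349) = (7²*(-⅐) + 2*(-1/16))*(-349) = (49*(-⅐) - ⅛)*(-349) = (-7 - ⅛)*(-349) = -57/8*(-349) = 19893/8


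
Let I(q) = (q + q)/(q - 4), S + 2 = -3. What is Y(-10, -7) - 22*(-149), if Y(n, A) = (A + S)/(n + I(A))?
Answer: 26235/8 ≈ 3279.4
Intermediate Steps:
S = -5 (S = -2 - 3 = -5)
I(q) = 2*q/(-4 + q) (I(q) = (2*q)/(-4 + q) = 2*q/(-4 + q))
Y(n, A) = (-5 + A)/(n + 2*A/(-4 + A)) (Y(n, A) = (A - 5)/(n + 2*A/(-4 + A)) = (-5 + A)/(n + 2*A/(-4 + A)))
Y(-10, -7) - 22*(-149) = (-5 - 7)*(-4 - 7)/(2*(-7) - 10*(-4 - 7)) - 22*(-149) = -12*(-11)/(-14 - 10*(-11)) + 3278 = -12*(-11)/(-14 + 110) + 3278 = -12*(-11)/96 + 3278 = (1/96)*(-12)*(-11) + 3278 = 11/8 + 3278 = 26235/8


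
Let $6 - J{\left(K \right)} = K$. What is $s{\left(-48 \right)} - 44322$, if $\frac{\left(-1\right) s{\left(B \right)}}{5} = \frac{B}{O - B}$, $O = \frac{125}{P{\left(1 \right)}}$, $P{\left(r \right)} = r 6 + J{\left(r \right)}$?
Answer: $- \frac{28939626}{653} \approx -44318.0$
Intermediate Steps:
$J{\left(K \right)} = 6 - K$
$P{\left(r \right)} = 6 + 5 r$ ($P{\left(r \right)} = r 6 - \left(-6 + r\right) = 6 r - \left(-6 + r\right) = 6 + 5 r$)
$O = \frac{125}{11}$ ($O = \frac{125}{6 + 5 \cdot 1} = \frac{125}{6 + 5} = \frac{125}{11} \approx 11.364$)
$s{\left(B \right)} = - \frac{5 B}{\frac{125}{11} - B}$ ($s{\left(B \right)} = - 5 \frac{B}{\frac{125}{11} - B} = - \frac{5 B}{\frac{125}{11} - B}$)
$s{\left(-48 \right)} - 44322 = 55 \left(-48\right) \frac{1}{-125 + 11 \left(-48\right)} - 44322 = 55 \left(-48\right) \frac{1}{-125 - 528} - 44322 = 55 \left(-48\right) \frac{1}{-653} - 44322 = 55 \left(-48\right) \left(- \frac{1}{653}\right) - 44322 = \frac{2640}{653} - 44322 = - \frac{28939626}{653}$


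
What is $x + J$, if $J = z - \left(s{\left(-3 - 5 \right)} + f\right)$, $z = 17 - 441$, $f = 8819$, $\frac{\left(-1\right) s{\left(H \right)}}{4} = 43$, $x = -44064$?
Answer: $-53135$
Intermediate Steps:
$s{\left(H \right)} = -172$ ($s{\left(H \right)} = \left(-4\right) 43 = -172$)
$z = -424$ ($z = 17 - 441 = -424$)
$J = -9071$ ($J = -424 - \left(-172 + 8819\right) = -424 - 8647 = -9071$)
$x + J = -44064 - 9071 = -53135$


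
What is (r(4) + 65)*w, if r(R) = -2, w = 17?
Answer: 1071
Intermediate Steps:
(r(4) + 65)*w = (-2 + 65)*17 = 63*17 = 1071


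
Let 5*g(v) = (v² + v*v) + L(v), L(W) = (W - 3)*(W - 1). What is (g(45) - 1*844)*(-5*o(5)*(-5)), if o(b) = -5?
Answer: -41950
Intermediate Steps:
L(W) = (-1 + W)*(-3 + W) (L(W) = (-3 + W)*(-1 + W) = (-1 + W)*(-3 + W))
g(v) = ⅗ - 4*v/5 + 3*v²/5 (g(v) = ((v² + v*v) + (3 + v² - 4*v))/5 = ((v² + v²) + (3 + v² - 4*v))/5 = (2*v² + (3 + v² - 4*v))/5 = (3 - 4*v + 3*v²)/5 = ⅗ - 4*v/5 + 3*v²/5)
(g(45) - 1*844)*(-5*o(5)*(-5)) = ((⅗ - ⅘*45 + (⅗)*45²) - 1*844)*(-5*(-5)*(-5)) = ((⅗ - 36 + (⅗)*2025) - 844)*(25*(-5)) = ((⅗ - 36 + 1215) - 844)*(-125) = (5898/5 - 844)*(-125) = (1678/5)*(-125) = -41950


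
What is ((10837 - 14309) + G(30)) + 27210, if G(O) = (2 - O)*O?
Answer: 22898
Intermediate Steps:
G(O) = O*(2 - O)
((10837 - 14309) + G(30)) + 27210 = ((10837 - 14309) + 30*(2 - 1*30)) + 27210 = (-3472 + 30*(2 - 30)) + 27210 = (-3472 + 30*(-28)) + 27210 = (-3472 - 840) + 27210 = -4312 + 27210 = 22898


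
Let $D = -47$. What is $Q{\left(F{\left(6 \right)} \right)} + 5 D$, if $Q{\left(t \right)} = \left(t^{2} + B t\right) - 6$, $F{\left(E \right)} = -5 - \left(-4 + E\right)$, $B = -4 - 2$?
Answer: $-150$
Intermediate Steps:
$B = -6$ ($B = -4 - 2 = -6$)
$F{\left(E \right)} = -1 - E$ ($F{\left(E \right)} = -5 - \left(-4 + E\right) = -1 - E$)
$Q{\left(t \right)} = -6 + t^{2} - 6 t$ ($Q{\left(t \right)} = \left(t^{2} - 6 t\right) - 6 = -6 + t^{2} - 6 t$)
$Q{\left(F{\left(6 \right)} \right)} + 5 D = \left(-6 + \left(-1 - 6\right)^{2} - 6 \left(-1 - 6\right)\right) + 5 \left(-47\right) = \left(-6 + \left(-1 - 6\right)^{2} - 6 \left(-1 - 6\right)\right) - 235 = \left(-6 + \left(-7\right)^{2} - -42\right) - 235 = \left(-6 + 49 + 42\right) - 235 = 85 - 235 = -150$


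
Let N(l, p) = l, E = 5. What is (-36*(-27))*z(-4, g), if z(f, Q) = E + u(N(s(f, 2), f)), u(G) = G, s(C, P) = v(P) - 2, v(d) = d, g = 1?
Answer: 4860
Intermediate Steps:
s(C, P) = -2 + P (s(C, P) = P - 2 = -2 + P)
z(f, Q) = 5 (z(f, Q) = 5 + (-2 + 2) = 5 + 0 = 5)
(-36*(-27))*z(-4, g) = -36*(-27)*5 = 972*5 = 4860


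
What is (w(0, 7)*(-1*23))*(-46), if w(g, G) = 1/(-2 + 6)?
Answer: 529/2 ≈ 264.50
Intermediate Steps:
w(g, G) = ¼ (w(g, G) = 1/4 = ¼)
(w(0, 7)*(-1*23))*(-46) = ((-1*23)/4)*(-46) = ((¼)*(-23))*(-46) = -23/4*(-46) = 529/2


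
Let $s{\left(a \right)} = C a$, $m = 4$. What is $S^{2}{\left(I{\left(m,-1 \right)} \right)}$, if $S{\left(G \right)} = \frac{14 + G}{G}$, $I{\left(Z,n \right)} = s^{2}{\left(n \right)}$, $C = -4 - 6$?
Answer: $\frac{3249}{2500} \approx 1.2996$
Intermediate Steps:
$C = -10$ ($C = -4 - 6 = -10$)
$s{\left(a \right)} = - 10 a$
$I{\left(Z,n \right)} = 100 n^{2}$ ($I{\left(Z,n \right)} = \left(- 10 n\right)^{2} = 100 n^{2}$)
$S{\left(G \right)} = \frac{14 + G}{G}$
$S^{2}{\left(I{\left(m,-1 \right)} \right)} = \left(\frac{14 + 100 \left(-1\right)^{2}}{100 \left(-1\right)^{2}}\right)^{2} = \left(\frac{14 + 100 \cdot 1}{100 \cdot 1}\right)^{2} = \left(\frac{14 + 100}{100}\right)^{2} = \left(\frac{1}{100} \cdot 114\right)^{2} = \left(\frac{57}{50}\right)^{2} = \frac{3249}{2500}$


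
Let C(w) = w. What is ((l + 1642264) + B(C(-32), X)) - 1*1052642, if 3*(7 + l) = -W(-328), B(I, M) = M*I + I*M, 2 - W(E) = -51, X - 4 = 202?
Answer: 1729240/3 ≈ 5.7641e+5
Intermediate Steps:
X = 206 (X = 4 + 202 = 206)
W(E) = 53 (W(E) = 2 - 1*(-51) = 2 + 51 = 53)
B(I, M) = 2*I*M (B(I, M) = I*M + I*M = 2*I*M)
l = -74/3 (l = -7 + (-1*53)/3 = -7 + (⅓)*(-53) = -7 - 53/3 = -74/3 ≈ -24.667)
((l + 1642264) + B(C(-32), X)) - 1*1052642 = ((-74/3 + 1642264) + 2*(-32)*206) - 1*1052642 = (4926718/3 - 13184) - 1052642 = 4887166/3 - 1052642 = 1729240/3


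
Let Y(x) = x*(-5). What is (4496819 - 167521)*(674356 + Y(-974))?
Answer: 2940571763348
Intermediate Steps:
Y(x) = -5*x
(4496819 - 167521)*(674356 + Y(-974)) = (4496819 - 167521)*(674356 - 5*(-974)) = 4329298*(674356 + 4870) = 4329298*679226 = 2940571763348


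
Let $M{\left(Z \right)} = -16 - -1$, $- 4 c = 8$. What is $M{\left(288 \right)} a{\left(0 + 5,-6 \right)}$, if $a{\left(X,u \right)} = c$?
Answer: $30$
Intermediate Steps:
$c = -2$ ($c = \left(- \frac{1}{4}\right) 8 = -2$)
$a{\left(X,u \right)} = -2$
$M{\left(Z \right)} = -15$ ($M{\left(Z \right)} = -16 + 1 = -15$)
$M{\left(288 \right)} a{\left(0 + 5,-6 \right)} = \left(-15\right) \left(-2\right) = 30$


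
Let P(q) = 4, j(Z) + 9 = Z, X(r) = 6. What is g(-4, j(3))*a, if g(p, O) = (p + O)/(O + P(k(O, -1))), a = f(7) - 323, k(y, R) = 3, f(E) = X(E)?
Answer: -1585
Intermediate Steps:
f(E) = 6
j(Z) = -9 + Z
a = -317 (a = 6 - 323 = -317)
g(p, O) = (O + p)/(4 + O) (g(p, O) = (p + O)/(O + 4) = (O + p)/(4 + O))
g(-4, j(3))*a = (((-9 + 3) - 4)/(4 + (-9 + 3)))*(-317) = ((-6 - 4)/(4 - 6))*(-317) = (-10/(-2))*(-317) = -1/2*(-10)*(-317) = 5*(-317) = -1585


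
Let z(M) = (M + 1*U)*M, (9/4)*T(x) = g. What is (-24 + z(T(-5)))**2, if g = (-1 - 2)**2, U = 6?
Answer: 256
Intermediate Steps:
g = 9 (g = (-3)**2 = 9)
T(x) = 4 (T(x) = (4/9)*9 = 4)
z(M) = M*(6 + M) (z(M) = (M + 1*6)*M = (M + 6)*M = (6 + M)*M = M*(6 + M))
(-24 + z(T(-5)))**2 = (-24 + 4*(6 + 4))**2 = (-24 + 4*10)**2 = (-24 + 40)**2 = 16**2 = 256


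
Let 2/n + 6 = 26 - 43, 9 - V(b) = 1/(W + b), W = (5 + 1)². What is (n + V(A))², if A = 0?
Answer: 54125449/685584 ≈ 78.948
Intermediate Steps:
W = 36 (W = 6² = 36)
V(b) = 9 - 1/(36 + b)
n = -2/23 (n = 2/(-6 + (26 - 43)) = 2/(-6 - 17) = 2/(-23) = 2*(-1/23) = -2/23 ≈ -0.086957)
(n + V(A))² = (-2/23 + (323 + 9*0)/(36 + 0))² = (-2/23 + (323 + 0)/36)² = (-2/23 + (1/36)*323)² = (-2/23 + 323/36)² = (7357/828)² = 54125449/685584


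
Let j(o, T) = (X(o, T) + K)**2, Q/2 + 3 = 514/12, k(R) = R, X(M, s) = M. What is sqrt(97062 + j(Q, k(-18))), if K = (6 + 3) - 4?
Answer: sqrt(938074)/3 ≈ 322.85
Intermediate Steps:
K = 5 (K = 9 - 4 = 5)
Q = 239/3 (Q = -6 + 2*(514/12) = -6 + 2*(514*(1/12)) = -6 + 2*(257/6) = -6 + 257/3 = 239/3 ≈ 79.667)
j(o, T) = (5 + o)**2 (j(o, T) = (o + 5)**2 = (5 + o)**2)
sqrt(97062 + j(Q, k(-18))) = sqrt(97062 + (5 + 239/3)**2) = sqrt(97062 + (254/3)**2) = sqrt(97062 + 64516/9) = sqrt(938074/9) = sqrt(938074)/3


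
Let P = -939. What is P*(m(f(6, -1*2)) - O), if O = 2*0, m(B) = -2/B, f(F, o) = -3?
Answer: -626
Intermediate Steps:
O = 0
P*(m(f(6, -1*2)) - O) = -939*(-2/(-3) - 1*0) = -939*(-2*(-⅓) + 0) = -939*(⅔ + 0) = -939*⅔ = -626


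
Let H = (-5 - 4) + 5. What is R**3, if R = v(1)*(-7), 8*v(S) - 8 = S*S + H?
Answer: -42875/512 ≈ -83.740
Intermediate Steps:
H = -4 (H = -9 + 5 = -4)
v(S) = 1/2 + S**2/8 (v(S) = 1 + (S*S - 4)/8 = 1 + (S**2 - 4)/8 = 1 + (-4 + S**2)/8 = 1 + (-1/2 + S**2/8) = 1/2 + S**2/8)
R = -35/8 (R = (1/2 + (1/8)*1**2)*(-7) = (1/2 + (1/8)*1)*(-7) = (1/2 + 1/8)*(-7) = (5/8)*(-7) = -35/8 ≈ -4.3750)
R**3 = (-35/8)**3 = -42875/512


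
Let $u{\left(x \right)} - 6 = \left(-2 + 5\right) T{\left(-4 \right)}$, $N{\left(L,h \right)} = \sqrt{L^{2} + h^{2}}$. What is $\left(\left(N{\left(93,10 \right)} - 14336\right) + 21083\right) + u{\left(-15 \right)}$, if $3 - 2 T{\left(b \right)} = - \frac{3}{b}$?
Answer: $\frac{54051}{8} + \sqrt{8749} \approx 6849.9$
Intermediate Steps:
$T{\left(b \right)} = \frac{3}{2} + \frac{3}{2 b}$ ($T{\left(b \right)} = \frac{3}{2} - \frac{\left(-3\right) \frac{1}{b}}{2} = \frac{3}{2} + \frac{3}{2 b}$)
$u{\left(x \right)} = \frac{75}{8}$ ($u{\left(x \right)} = 6 + \left(-2 + 5\right) \frac{3 \left(1 - 4\right)}{2 \left(-4\right)} = 6 + 3 \cdot \frac{3}{2} \left(- \frac{1}{4}\right) \left(-3\right) = 6 + 3 \cdot \frac{9}{8} = 6 + \frac{27}{8} = \frac{75}{8}$)
$\left(\left(N{\left(93,10 \right)} - 14336\right) + 21083\right) + u{\left(-15 \right)} = \left(\left(\sqrt{93^{2} + 10^{2}} - 14336\right) + 21083\right) + \frac{75}{8} = \left(\left(\sqrt{8649 + 100} - 14336\right) + 21083\right) + \frac{75}{8} = \left(\left(\sqrt{8749} - 14336\right) + 21083\right) + \frac{75}{8} = \left(\left(-14336 + \sqrt{8749}\right) + 21083\right) + \frac{75}{8} = \left(6747 + \sqrt{8749}\right) + \frac{75}{8} = \frac{54051}{8} + \sqrt{8749}$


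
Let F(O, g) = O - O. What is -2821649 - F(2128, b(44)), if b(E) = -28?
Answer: -2821649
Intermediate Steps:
F(O, g) = 0
-2821649 - F(2128, b(44)) = -2821649 - 1*0 = -2821649 + 0 = -2821649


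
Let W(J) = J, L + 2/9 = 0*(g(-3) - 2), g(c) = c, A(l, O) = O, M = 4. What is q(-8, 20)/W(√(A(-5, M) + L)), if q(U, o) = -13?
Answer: -39*√34/34 ≈ -6.6884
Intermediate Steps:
L = -2/9 (L = -2/9 + 0*(-3 - 2) = -2/9 + 0*(-5) = -2/9 + 0 = -2/9 ≈ -0.22222)
q(-8, 20)/W(√(A(-5, M) + L)) = -13/√(4 - 2/9) = -13*3*√34/34 = -39*√34/34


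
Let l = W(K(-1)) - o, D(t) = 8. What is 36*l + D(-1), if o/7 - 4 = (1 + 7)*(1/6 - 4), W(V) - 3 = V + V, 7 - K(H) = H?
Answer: 7412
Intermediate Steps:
K(H) = 7 - H
W(V) = 3 + 2*V (W(V) = 3 + (V + V) = 3 + 2*V)
o = -560/3 (o = 28 + 7*((1 + 7)*(1/6 - 4)) = 28 + 7*(8*(⅙ - 4)) = 28 + 7*(8*(-23/6)) = 28 + 7*(-92/3) = 28 - 644/3 = -560/3 ≈ -186.67)
l = 617/3 (l = (3 + 2*(7 - 1*(-1))) - 1*(-560/3) = (3 + 2*(7 + 1)) + 560/3 = (3 + 2*8) + 560/3 = (3 + 16) + 560/3 = 19 + 560/3 = 617/3 ≈ 205.67)
36*l + D(-1) = 36*(617/3) + 8 = 7404 + 8 = 7412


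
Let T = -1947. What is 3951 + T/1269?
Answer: 1670624/423 ≈ 3949.5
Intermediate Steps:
3951 + T/1269 = 3951 - 1947/1269 = 3951 - 1947*1/1269 = 3951 - 649/423 = 1670624/423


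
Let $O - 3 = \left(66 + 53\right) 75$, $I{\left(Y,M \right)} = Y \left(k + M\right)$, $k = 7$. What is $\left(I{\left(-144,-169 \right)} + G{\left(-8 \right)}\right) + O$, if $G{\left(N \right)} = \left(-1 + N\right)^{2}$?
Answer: $32337$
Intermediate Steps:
$I{\left(Y,M \right)} = Y \left(7 + M\right)$
$O = 8928$ ($O = 3 + \left(66 + 53\right) 75 = 3 + 119 \cdot 75 = 3 + 8925 = 8928$)
$\left(I{\left(-144,-169 \right)} + G{\left(-8 \right)}\right) + O = \left(- 144 \left(7 - 169\right) + \left(-1 - 8\right)^{2}\right) + 8928 = \left(\left(-144\right) \left(-162\right) + \left(-9\right)^{2}\right) + 8928 = \left(23328 + 81\right) + 8928 = 23409 + 8928 = 32337$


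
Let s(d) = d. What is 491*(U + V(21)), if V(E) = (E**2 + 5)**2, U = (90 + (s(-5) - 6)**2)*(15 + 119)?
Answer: 111550290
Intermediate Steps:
U = 28274 (U = (90 + (-5 - 6)**2)*(15 + 119) = (90 + (-11)**2)*134 = (90 + 121)*134 = 211*134 = 28274)
V(E) = (5 + E**2)**2
491*(U + V(21)) = 491*(28274 + (5 + 21**2)**2) = 491*(28274 + (5 + 441)**2) = 491*(28274 + 446**2) = 491*(28274 + 198916) = 491*227190 = 111550290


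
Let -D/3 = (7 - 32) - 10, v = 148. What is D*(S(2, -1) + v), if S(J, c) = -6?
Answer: 14910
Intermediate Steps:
D = 105 (D = -3*((7 - 32) - 10) = -3*(-25 - 10) = -3*(-35) = 105)
D*(S(2, -1) + v) = 105*(-6 + 148) = 105*142 = 14910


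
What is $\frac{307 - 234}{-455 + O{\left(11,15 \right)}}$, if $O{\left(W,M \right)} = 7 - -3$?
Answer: $- \frac{73}{445} \approx -0.16404$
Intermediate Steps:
$O{\left(W,M \right)} = 10$ ($O{\left(W,M \right)} = 7 + 3 = 10$)
$\frac{307 - 234}{-455 + O{\left(11,15 \right)}} = \frac{307 - 234}{-455 + 10} = \frac{73}{-445} = 73 \left(- \frac{1}{445}\right) = - \frac{73}{445}$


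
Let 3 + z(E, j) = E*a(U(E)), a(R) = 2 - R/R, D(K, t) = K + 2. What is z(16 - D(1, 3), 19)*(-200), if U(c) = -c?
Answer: -2000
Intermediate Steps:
D(K, t) = 2 + K
a(R) = 1 (a(R) = 2 - 1*1 = 2 - 1 = 1)
z(E, j) = -3 + E (z(E, j) = -3 + E*1 = -3 + E)
z(16 - D(1, 3), 19)*(-200) = (-3 + (16 - (2 + 1)))*(-200) = (-3 + (16 - 1*3))*(-200) = (-3 + (16 - 3))*(-200) = (-3 + 13)*(-200) = 10*(-200) = -2000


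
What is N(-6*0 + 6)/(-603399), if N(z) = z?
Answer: -2/201133 ≈ -9.9437e-6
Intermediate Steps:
N(-6*0 + 6)/(-603399) = (-6*0 + 6)/(-603399) = (0 + 6)*(-1/603399) = 6*(-1/603399) = -2/201133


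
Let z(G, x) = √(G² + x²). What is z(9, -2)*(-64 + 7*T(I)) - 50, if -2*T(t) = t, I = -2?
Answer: -50 - 57*√85 ≈ -575.51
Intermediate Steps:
T(t) = -t/2
z(9, -2)*(-64 + 7*T(I)) - 50 = √(9² + (-2)²)*(-64 + 7*(-½*(-2))) - 50 = √(81 + 4)*(-64 + 7*1) - 50 = √85*(-64 + 7) - 50 = √85*(-57) - 50 = -57*√85 - 50 = -50 - 57*√85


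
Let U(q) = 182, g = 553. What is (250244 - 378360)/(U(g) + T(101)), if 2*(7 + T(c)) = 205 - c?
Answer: -128116/227 ≈ -564.39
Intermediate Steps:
T(c) = 191/2 - c/2 (T(c) = -7 + (205 - c)/2 = -7 + (205/2 - c/2) = 191/2 - c/2)
(250244 - 378360)/(U(g) + T(101)) = (250244 - 378360)/(182 + (191/2 - 1/2*101)) = -128116/(182 + (191/2 - 101/2)) = -128116/(182 + 45) = -128116/227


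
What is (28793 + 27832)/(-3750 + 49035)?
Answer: 3775/3019 ≈ 1.2504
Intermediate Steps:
(28793 + 27832)/(-3750 + 49035) = 56625/45285 = 56625*(1/45285) = 3775/3019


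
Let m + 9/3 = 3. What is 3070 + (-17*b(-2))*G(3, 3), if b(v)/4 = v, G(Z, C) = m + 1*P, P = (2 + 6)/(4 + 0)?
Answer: 3342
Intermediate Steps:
m = 0 (m = -3 + 3 = 0)
P = 2 (P = 8/4 = 8*(1/4) = 2)
G(Z, C) = 2 (G(Z, C) = 0 + 1*2 = 0 + 2 = 2)
b(v) = 4*v
3070 + (-17*b(-2))*G(3, 3) = 3070 - 68*(-2)*2 = 3070 - 17*(-8)*2 = 3070 + 136*2 = 3070 + 272 = 3342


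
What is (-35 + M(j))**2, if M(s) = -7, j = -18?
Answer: 1764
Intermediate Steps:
(-35 + M(j))**2 = (-35 - 7)**2 = (-42)**2 = 1764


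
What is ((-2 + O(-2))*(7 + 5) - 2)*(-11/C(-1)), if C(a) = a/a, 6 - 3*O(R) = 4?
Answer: 198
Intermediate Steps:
O(R) = 2/3 (O(R) = 2 - 1/3*4 = 2 - 4/3 = 2/3)
C(a) = 1
((-2 + O(-2))*(7 + 5) - 2)*(-11/C(-1)) = ((-2 + 2/3)*(7 + 5) - 2)*(-11/1) = (-4/3*12 - 2)*(-11*1) = (-16 - 2)*(-11) = -18*(-11) = 198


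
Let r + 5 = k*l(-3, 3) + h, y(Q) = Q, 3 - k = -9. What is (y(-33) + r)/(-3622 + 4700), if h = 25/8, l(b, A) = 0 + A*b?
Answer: -1143/8624 ≈ -0.13254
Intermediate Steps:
k = 12 (k = 3 - 1*(-9) = 3 + 9 = 12)
l(b, A) = A*b
h = 25/8 (h = 25*(1/8) = 25/8 ≈ 3.1250)
r = -879/8 (r = -5 + (12*(3*(-3)) + 25/8) = -5 + (12*(-9) + 25/8) = -5 + (-108 + 25/8) = -5 - 839/8 = -879/8 ≈ -109.88)
(y(-33) + r)/(-3622 + 4700) = (-33 - 879/8)/(-3622 + 4700) = -1143/8/1078 = -1143/8*1/1078 = -1143/8624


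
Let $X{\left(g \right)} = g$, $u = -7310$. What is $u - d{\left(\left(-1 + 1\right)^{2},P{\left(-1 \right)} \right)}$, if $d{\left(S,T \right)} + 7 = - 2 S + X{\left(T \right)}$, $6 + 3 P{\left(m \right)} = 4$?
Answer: $- \frac{21907}{3} \approx -7302.3$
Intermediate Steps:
$P{\left(m \right)} = - \frac{2}{3}$ ($P{\left(m \right)} = -2 + \frac{1}{3} \cdot 4 = -2 + \frac{4}{3} = - \frac{2}{3}$)
$d{\left(S,T \right)} = -7 + T - 2 S$ ($d{\left(S,T \right)} = -7 - \left(- T + 2 S\right) = -7 + T - 2 S$)
$u - d{\left(\left(-1 + 1\right)^{2},P{\left(-1 \right)} \right)} = -7310 - \left(-7 - \frac{2}{3} - 2 \left(-1 + 1\right)^{2}\right) = -7310 - \left(-7 - \frac{2}{3} - 2 \cdot 0^{2}\right) = -7310 - \left(-7 - \frac{2}{3} - 0\right) = -7310 - \left(-7 - \frac{2}{3} + 0\right) = -7310 - - \frac{23}{3} = -7310 + \frac{23}{3} = - \frac{21907}{3}$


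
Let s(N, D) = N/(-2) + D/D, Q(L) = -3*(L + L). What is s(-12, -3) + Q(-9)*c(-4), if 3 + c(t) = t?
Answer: -371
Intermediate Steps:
Q(L) = -6*L
s(N, D) = 1 - N/2 (s(N, D) = N*(-1/2) + 1 = -N/2 + 1 = 1 - N/2)
c(t) = -3 + t
s(-12, -3) + Q(-9)*c(-4) = (1 - 1/2*(-12)) + (-6*(-9))*(-3 - 4) = (1 + 6) + 54*(-7) = 7 - 378 = -371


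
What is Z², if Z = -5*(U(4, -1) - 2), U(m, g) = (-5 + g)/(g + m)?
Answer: 400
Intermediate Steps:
U(m, g) = (-5 + g)/(g + m)
Z = 20 (Z = -5*((-5 - 1)/(-1 + 4) - 2) = -5*(-6/3 - 2) = -5*((⅓)*(-6) - 2) = -5*(-2 - 2) = -5*(-4) = 20)
Z² = 20² = 400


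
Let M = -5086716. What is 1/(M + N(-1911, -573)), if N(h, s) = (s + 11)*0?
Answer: -1/5086716 ≈ -1.9659e-7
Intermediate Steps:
N(h, s) = 0 (N(h, s) = (11 + s)*0 = 0)
1/(M + N(-1911, -573)) = 1/(-5086716 + 0) = 1/(-5086716) = -1/5086716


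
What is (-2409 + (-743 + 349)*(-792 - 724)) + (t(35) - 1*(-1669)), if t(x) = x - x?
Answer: 596564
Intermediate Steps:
t(x) = 0
(-2409 + (-743 + 349)*(-792 - 724)) + (t(35) - 1*(-1669)) = (-2409 + (-743 + 349)*(-792 - 724)) + (0 - 1*(-1669)) = (-2409 - 394*(-1516)) + (0 + 1669) = (-2409 + 597304) + 1669 = 594895 + 1669 = 596564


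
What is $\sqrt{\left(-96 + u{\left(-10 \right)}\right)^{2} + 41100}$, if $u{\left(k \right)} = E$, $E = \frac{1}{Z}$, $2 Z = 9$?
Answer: $\frac{4 \sqrt{254509}}{9} \approx 224.22$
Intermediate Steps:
$Z = \frac{9}{2}$ ($Z = \frac{1}{2} \cdot 9 = \frac{9}{2} \approx 4.5$)
$E = \frac{2}{9}$ ($E = \frac{1}{\frac{9}{2}} = \frac{2}{9} \approx 0.22222$)
$u{\left(k \right)} = \frac{2}{9}$
$\sqrt{\left(-96 + u{\left(-10 \right)}\right)^{2} + 41100} = \sqrt{\left(-96 + \frac{2}{9}\right)^{2} + 41100} = \sqrt{\left(- \frac{862}{9}\right)^{2} + 41100} = \sqrt{\frac{743044}{81} + 41100} = \sqrt{\frac{4072144}{81}} = \frac{4 \sqrt{254509}}{9}$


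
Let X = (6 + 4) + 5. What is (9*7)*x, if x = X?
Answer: 945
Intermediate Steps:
X = 15 (X = 10 + 5 = 15)
x = 15
(9*7)*x = (9*7)*15 = 63*15 = 945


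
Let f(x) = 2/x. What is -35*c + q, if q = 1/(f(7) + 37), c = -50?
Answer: 456757/261 ≈ 1750.0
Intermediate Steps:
q = 7/261 (q = 1/(2/7 + 37) = 1/(261/7) = 7/261 ≈ 0.026820)
-35*c + q = -35*(-50) + 7/261 = 1750 + 7/261 = 456757/261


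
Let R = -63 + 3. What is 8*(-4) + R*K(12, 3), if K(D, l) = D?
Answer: -752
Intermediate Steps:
R = -60
8*(-4) + R*K(12, 3) = 8*(-4) - 60*12 = -32 - 720 = -752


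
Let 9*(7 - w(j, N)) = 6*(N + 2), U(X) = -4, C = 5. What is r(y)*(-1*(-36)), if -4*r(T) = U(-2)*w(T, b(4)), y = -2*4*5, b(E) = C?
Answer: 84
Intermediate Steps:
b(E) = 5
w(j, N) = 17/3 - 2*N/3 (w(j, N) = 7 - 2*(N + 2)/3 = 7 - 2*(2 + N)/3 = 7 - (12 + 6*N)/9 = 7 + (-4/3 - 2*N/3) = 17/3 - 2*N/3)
y = -40 (y = -8*5 = -40)
r(T) = 7/3 (r(T) = -(-1)*(17/3 - ⅔*5) = -(-1)*(17/3 - 10/3) = -(-1)*7/3 = -¼*(-28/3) = 7/3)
r(y)*(-1*(-36)) = 7*(-1*(-36))/3 = (7/3)*36 = 84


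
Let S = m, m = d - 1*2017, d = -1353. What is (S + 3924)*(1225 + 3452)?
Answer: 2591058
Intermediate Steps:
m = -3370 (m = -1353 - 1*2017 = -1353 - 2017 = -3370)
S = -3370
(S + 3924)*(1225 + 3452) = (-3370 + 3924)*(1225 + 3452) = 554*4677 = 2591058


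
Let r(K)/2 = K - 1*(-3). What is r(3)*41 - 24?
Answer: 468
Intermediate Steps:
r(K) = 6 + 2*K (r(K) = 2*(K - 1*(-3)) = 2*(K + 3) = 2*(3 + K) = 6 + 2*K)
r(3)*41 - 24 = (6 + 2*3)*41 - 24 = (6 + 6)*41 - 24 = 12*41 - 24 = 492 - 24 = 468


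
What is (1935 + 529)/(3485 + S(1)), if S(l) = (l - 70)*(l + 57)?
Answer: -224/47 ≈ -4.7660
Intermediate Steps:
S(l) = (-70 + l)*(57 + l)
(1935 + 529)/(3485 + S(1)) = (1935 + 529)/(3485 + (-3990 + 1² - 13*1)) = 2464/(3485 + (-3990 + 1 - 13)) = 2464/(3485 - 4002) = 2464/(-517) = 2464*(-1/517) = -224/47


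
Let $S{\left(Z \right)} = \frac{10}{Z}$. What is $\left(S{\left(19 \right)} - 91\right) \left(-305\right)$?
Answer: $\frac{524295}{19} \approx 27594.0$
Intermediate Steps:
$\left(S{\left(19 \right)} - 91\right) \left(-305\right) = \left(\frac{10}{19} - 91\right) \left(-305\right) = \left(- \frac{1719}{19}\right) \left(-305\right) = \frac{524295}{19}$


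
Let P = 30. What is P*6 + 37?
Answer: 217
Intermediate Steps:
P*6 + 37 = 30*6 + 37 = 180 + 37 = 217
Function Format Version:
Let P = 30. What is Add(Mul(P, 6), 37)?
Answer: 217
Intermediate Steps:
Add(Mul(P, 6), 37) = Add(Mul(30, 6), 37) = Add(180, 37) = 217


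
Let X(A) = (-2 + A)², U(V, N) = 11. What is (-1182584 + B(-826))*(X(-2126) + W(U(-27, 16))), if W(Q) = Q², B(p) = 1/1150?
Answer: -1231727637185899/230 ≈ -5.3553e+12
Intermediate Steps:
B(p) = 1/1150
(-1182584 + B(-826))*(X(-2126) + W(U(-27, 16))) = (-1182584 + 1/1150)*((-2 - 2126)² + 11²) = -1359971599*((-2128)² + 121)/1150 = -1359971599*(4528384 + 121)/1150 = -1359971599/1150*4528505 = -1231727637185899/230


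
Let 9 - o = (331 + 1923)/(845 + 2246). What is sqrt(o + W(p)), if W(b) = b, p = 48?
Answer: sqrt(537626903)/3091 ≈ 7.5014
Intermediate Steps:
o = 25565/3091 (o = 9 - (331 + 1923)/(845 + 2246) = 9 - 2254/3091 = 25565/3091 ≈ 8.2708)
sqrt(o + W(p)) = sqrt(25565/3091 + 48) = sqrt(173933/3091) = sqrt(537626903)/3091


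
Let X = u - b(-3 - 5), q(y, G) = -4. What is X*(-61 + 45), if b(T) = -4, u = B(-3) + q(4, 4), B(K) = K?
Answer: 48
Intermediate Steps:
u = -7 (u = -3 - 4 = -7)
X = -3 (X = -7 - 1*(-4) = -7 + 4 = -3)
X*(-61 + 45) = -3*(-61 + 45) = -3*(-16) = 48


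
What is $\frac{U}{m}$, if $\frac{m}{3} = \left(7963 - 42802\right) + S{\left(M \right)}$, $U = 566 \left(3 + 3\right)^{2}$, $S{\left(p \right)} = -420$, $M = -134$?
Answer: $- \frac{2264}{11753} \approx -0.19263$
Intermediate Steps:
$U = 20376$ ($U = 566 \cdot 6^{2} = 566 \cdot 36 = 20376$)
$m = -105777$ ($m = 3 \left(\left(7963 - 42802\right) - 420\right) = 3 \left(-34839 - 420\right) = 3 \left(-35259\right) = -105777$)
$\frac{U}{m} = \frac{20376}{-105777} = 20376 \left(- \frac{1}{105777}\right) = - \frac{2264}{11753}$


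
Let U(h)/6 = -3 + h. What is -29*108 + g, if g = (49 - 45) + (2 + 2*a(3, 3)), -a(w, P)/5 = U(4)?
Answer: -3186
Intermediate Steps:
U(h) = -18 + 6*h (U(h) = 6*(-3 + h) = -18 + 6*h)
a(w, P) = -30 (a(w, P) = -5*(-18 + 6*4) = -5*(-18 + 24) = -5*6 = -30)
g = -54 (g = (49 - 45) + (2 + 2*(-30)) = 4 + (2 - 60) = 4 - 58 = -54)
-29*108 + g = -29*108 - 54 = -3132 - 54 = -3186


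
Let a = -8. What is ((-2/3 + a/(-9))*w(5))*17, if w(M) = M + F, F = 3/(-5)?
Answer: 748/45 ≈ 16.622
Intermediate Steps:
F = -⅗ (F = 3*(-⅕) = -⅗ ≈ -0.60000)
w(M) = -⅗ + M (w(M) = M - ⅗ = -⅗ + M)
((-2/3 + a/(-9))*w(5))*17 = ((-2/3 - 8/(-9))*(-⅗ + 5))*17 = ((-2*⅓ - 8*(-⅑))*(22/5))*17 = ((-⅔ + 8/9)*(22/5))*17 = ((2/9)*(22/5))*17 = (44/45)*17 = 748/45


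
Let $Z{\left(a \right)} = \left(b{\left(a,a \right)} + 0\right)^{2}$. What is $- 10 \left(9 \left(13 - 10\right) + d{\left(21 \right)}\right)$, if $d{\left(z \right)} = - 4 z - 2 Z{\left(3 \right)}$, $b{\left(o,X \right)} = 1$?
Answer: $590$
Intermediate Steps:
$Z{\left(a \right)} = 1$ ($Z{\left(a \right)} = \left(1 + 0\right)^{2} = 1^{2} = 1$)
$d{\left(z \right)} = -2 - 4 z$ ($d{\left(z \right)} = - 4 z - 2 \cdot 1 = - 4 z - 2 = -2 - 4 z$)
$- 10 \left(9 \left(13 - 10\right) + d{\left(21 \right)}\right) = - 10 \left(9 \left(13 - 10\right) - 86\right) = - 10 \left(9 \cdot 3 - 86\right) = - 10 \left(27 - 86\right) = \left(-10\right) \left(-59\right) = 590$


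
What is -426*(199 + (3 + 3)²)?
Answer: -100110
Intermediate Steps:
-426*(199 + (3 + 3)²) = -426*(199 + 6²) = -426*(199 + 36) = -426*235 = -100110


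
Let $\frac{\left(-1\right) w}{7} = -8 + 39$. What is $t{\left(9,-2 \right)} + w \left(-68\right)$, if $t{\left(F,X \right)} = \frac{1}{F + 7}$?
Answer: $\frac{236097}{16} \approx 14756.0$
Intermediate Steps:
$t{\left(F,X \right)} = \frac{1}{7 + F}$
$w = -217$ ($w = - 7 \left(-8 + 39\right) = \left(-7\right) 31 = -217$)
$t{\left(9,-2 \right)} + w \left(-68\right) = \frac{1}{7 + 9} - -14756 = \frac{1}{16} + 14756 = \frac{236097}{16}$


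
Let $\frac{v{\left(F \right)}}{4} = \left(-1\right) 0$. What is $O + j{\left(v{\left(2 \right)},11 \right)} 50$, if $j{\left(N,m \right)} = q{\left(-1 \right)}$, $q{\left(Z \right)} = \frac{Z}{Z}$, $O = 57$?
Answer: $107$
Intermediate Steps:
$v{\left(F \right)} = 0$ ($v{\left(F \right)} = 4 \left(\left(-1\right) 0\right) = 4 \cdot 0 = 0$)
$q{\left(Z \right)} = 1$
$j{\left(N,m \right)} = 1$
$O + j{\left(v{\left(2 \right)},11 \right)} 50 = 57 + 1 \cdot 50 = 57 + 50 = 107$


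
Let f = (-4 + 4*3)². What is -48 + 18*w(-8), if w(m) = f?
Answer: 1104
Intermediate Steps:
f = 64 (f = (-4 + 12)² = 8² = 64)
w(m) = 64
-48 + 18*w(-8) = -48 + 18*64 = -48 + 1152 = 1104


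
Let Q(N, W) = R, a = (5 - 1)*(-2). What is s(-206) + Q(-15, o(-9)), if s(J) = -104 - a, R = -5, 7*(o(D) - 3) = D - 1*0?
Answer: -101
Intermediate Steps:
o(D) = 3 + D/7 (o(D) = 3 + (D - 1*0)/7 = 3 + (D + 0)/7 = 3 + D/7)
a = -8 (a = 4*(-2) = -8)
Q(N, W) = -5
s(J) = -96 (s(J) = -104 - 1*(-8) = -104 + 8 = -96)
s(-206) + Q(-15, o(-9)) = -96 - 5 = -101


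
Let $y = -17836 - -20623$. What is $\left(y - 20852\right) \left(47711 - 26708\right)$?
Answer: $-379419195$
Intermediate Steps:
$y = 2787$ ($y = -17836 + 20623 = 2787$)
$\left(y - 20852\right) \left(47711 - 26708\right) = \left(2787 - 20852\right) \left(47711 - 26708\right) = \left(-18065\right) 21003 = -379419195$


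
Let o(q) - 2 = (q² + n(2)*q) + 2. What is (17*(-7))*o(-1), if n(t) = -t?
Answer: -833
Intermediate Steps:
o(q) = 4 + q² - 2*q (o(q) = 2 + ((q² + (-1*2)*q) + 2) = 2 + ((q² - 2*q) + 2) = 2 + (2 + q² - 2*q) = 4 + q² - 2*q)
(17*(-7))*o(-1) = (17*(-7))*(4 + (-1)² - 2*(-1)) = -119*(4 + 1 + 2) = -119*7 = -833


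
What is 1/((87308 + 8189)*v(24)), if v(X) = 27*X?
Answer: 1/61882056 ≈ 1.6160e-8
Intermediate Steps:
1/((87308 + 8189)*v(24)) = 1/((87308 + 8189)*((27*24))) = 1/(95497*648) = (1/95497)*(1/648) = 1/61882056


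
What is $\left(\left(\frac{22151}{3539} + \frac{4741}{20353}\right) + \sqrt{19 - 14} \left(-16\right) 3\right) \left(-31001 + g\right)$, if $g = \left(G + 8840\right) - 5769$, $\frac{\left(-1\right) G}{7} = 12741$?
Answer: $- \frac{54765982405134}{72029267} + 5621616 \sqrt{5} \approx 1.181 \cdot 10^{7}$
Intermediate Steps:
$G = -89187$ ($G = \left(-7\right) 12741 = -89187$)
$g = -86116$ ($g = \left(-89187 + 8840\right) - 5769 = -80347 - 5769 = -86116$)
$\left(\left(\frac{22151}{3539} + \frac{4741}{20353}\right) + \sqrt{19 - 14} \left(-16\right) 3\right) \left(-31001 + g\right) = \left(\left(\frac{22151}{3539} + \frac{4741}{20353}\right) + \sqrt{19 - 14} \left(-16\right) 3\right) \left(-31001 - 86116\right) = \left(\left(22151 \cdot \frac{1}{3539} + 4741 \cdot \frac{1}{20353}\right) + \sqrt{5} \left(-16\right) 3\right) \left(-117117\right) = \left(\left(\frac{22151}{3539} + \frac{4741}{20353}\right) + - 16 \sqrt{5} \cdot 3\right) \left(-117117\right) = \left(\frac{467617702}{72029267} - 48 \sqrt{5}\right) \left(-117117\right) = - \frac{54765982405134}{72029267} + 5621616 \sqrt{5}$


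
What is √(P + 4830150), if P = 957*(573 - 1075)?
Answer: 6*√120826 ≈ 2085.6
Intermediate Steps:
P = -480414 (P = 957*(-502) = -480414)
√(P + 4830150) = √(-480414 + 4830150) = √4349736 = 6*√120826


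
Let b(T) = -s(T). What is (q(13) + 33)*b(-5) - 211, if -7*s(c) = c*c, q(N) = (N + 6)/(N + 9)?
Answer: -13869/154 ≈ -90.058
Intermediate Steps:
q(N) = (6 + N)/(9 + N)
s(c) = -c²/7 (s(c) = -c*c/7 = -c²/7)
b(T) = T²/7 (b(T) = -(-1)*T²/7 = T²/7)
(q(13) + 33)*b(-5) - 211 = ((6 + 13)/(9 + 13) + 33)*((⅐)*(-5)²) - 211 = (19/22 + 33)*((⅐)*25) - 211 = ((1/22)*19 + 33)*(25/7) - 211 = (19/22 + 33)*(25/7) - 211 = (745/22)*(25/7) - 211 = 18625/154 - 211 = -13869/154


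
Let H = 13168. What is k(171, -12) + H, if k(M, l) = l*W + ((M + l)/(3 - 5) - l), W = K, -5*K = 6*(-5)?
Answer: 26057/2 ≈ 13029.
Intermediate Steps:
K = 6 (K = -6*(-5)/5 = -1/5*(-30) = 6)
W = 6
k(M, l) = -M/2 + 9*l/2 (k(M, l) = l*6 + ((M + l)/(3 - 5) - l) = 6*l + ((M + l)/(-2) - l) = 6*l + ((M + l)*(-1/2) - l) = 6*l + ((-M/2 - l/2) - l) = 6*l + (-3*l/2 - M/2) = -M/2 + 9*l/2)
k(171, -12) + H = (-1/2*171 + (9/2)*(-12)) + 13168 = (-171/2 - 54) + 13168 = -279/2 + 13168 = 26057/2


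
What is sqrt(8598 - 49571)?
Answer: I*sqrt(40973) ≈ 202.42*I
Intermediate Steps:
sqrt(8598 - 49571) = sqrt(-40973) = I*sqrt(40973)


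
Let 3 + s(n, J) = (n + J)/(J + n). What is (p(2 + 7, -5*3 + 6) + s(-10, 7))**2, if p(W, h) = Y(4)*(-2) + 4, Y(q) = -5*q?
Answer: 1764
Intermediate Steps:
s(n, J) = -2 (s(n, J) = -3 + (n + J)/(J + n) = -3 + (J + n)/(J + n) = -3 + 1 = -2)
p(W, h) = 44 (p(W, h) = -5*4*(-2) + 4 = -20*(-2) + 4 = 40 + 4 = 44)
(p(2 + 7, -5*3 + 6) + s(-10, 7))**2 = (44 - 2)**2 = 42**2 = 1764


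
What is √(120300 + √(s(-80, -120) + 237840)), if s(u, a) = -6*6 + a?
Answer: √(120300 + 2*√59421) ≈ 347.54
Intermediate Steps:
s(u, a) = -36 + a
√(120300 + √(s(-80, -120) + 237840)) = √(120300 + √((-36 - 120) + 237840)) = √(120300 + √(-156 + 237840)) = √(120300 + √237684) = √(120300 + 2*√59421)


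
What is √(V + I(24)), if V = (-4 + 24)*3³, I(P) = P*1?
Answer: 2*√141 ≈ 23.749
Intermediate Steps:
I(P) = P
V = 540 (V = 20*27 = 540)
√(V + I(24)) = √(540 + 24) = √564 = 2*√141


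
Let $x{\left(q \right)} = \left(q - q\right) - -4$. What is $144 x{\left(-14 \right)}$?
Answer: $576$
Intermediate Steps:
$x{\left(q \right)} = 4$ ($x{\left(q \right)} = 0 + 4 = 4$)
$144 x{\left(-14 \right)} = 144 \cdot 4 = 576$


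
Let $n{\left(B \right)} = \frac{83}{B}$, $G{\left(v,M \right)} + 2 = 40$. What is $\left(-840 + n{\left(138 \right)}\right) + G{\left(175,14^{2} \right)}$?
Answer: $- \frac{110593}{138} \approx -801.4$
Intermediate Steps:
$G{\left(v,M \right)} = 38$ ($G{\left(v,M \right)} = -2 + 40 = 38$)
$\left(-840 + n{\left(138 \right)}\right) + G{\left(175,14^{2} \right)} = \left(-840 + \frac{83}{138}\right) + 38 = - \frac{115837}{138} + 38 = - \frac{110593}{138}$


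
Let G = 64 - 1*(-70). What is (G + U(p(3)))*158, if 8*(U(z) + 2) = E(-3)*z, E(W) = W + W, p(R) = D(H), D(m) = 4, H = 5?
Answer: 20382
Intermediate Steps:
p(R) = 4
G = 134 (G = 64 + 70 = 134)
E(W) = 2*W
U(z) = -2 - 3*z/4 (U(z) = -2 + ((2*(-3))*z)/8 = -2 + (-6*z)/8 = -2 - 3*z/4)
(G + U(p(3)))*158 = (134 + (-2 - 3/4*4))*158 = (134 + (-2 - 3))*158 = (134 - 5)*158 = 129*158 = 20382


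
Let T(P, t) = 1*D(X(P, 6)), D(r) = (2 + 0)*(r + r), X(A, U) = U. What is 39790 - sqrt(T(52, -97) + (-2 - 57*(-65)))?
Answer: 39790 - sqrt(3727) ≈ 39729.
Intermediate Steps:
D(r) = 4*r (D(r) = 2*(2*r) = 4*r)
T(P, t) = 24 (T(P, t) = 1*(4*6) = 1*24 = 24)
39790 - sqrt(T(52, -97) + (-2 - 57*(-65))) = 39790 - sqrt(24 + (-2 - 57*(-65))) = 39790 - sqrt(24 + (-2 + 3705)) = 39790 - sqrt(24 + 3703) = 39790 - sqrt(3727)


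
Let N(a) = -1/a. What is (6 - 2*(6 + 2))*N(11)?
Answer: 10/11 ≈ 0.90909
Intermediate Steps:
(6 - 2*(6 + 2))*N(11) = (6 - 2*(6 + 2))*(-1/11) = (6 - 2*8)*(-1*1/11) = (6 - 16)*(-1/11) = -10*(-1/11) = 10/11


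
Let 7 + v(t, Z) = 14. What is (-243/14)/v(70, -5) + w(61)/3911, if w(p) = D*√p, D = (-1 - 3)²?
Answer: -243/98 + 16*√61/3911 ≈ -2.4476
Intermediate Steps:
D = 16 (D = (-4)² = 16)
v(t, Z) = 7 (v(t, Z) = -7 + 14 = 7)
w(p) = 16*√p
(-243/14)/v(70, -5) + w(61)/3911 = -243/14/7 + (16*√61)/3911 = -243/14*(⅐) + (16*√61)*(1/3911) = -27*9/14*(⅐) + 16*√61/3911 = -243/14*⅐ + 16*√61/3911 = -243/98 + 16*√61/3911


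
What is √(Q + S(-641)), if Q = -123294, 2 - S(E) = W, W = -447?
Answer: I*√122845 ≈ 350.49*I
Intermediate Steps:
S(E) = 449 (S(E) = 2 - 1*(-447) = 2 + 447 = 449)
√(Q + S(-641)) = √(-123294 + 449) = √(-122845) = I*√122845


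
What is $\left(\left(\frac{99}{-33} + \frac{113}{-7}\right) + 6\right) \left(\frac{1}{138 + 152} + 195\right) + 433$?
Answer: $- \frac{2161851}{1015} \approx -2129.9$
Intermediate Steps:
$\left(\left(\frac{99}{-33} + \frac{113}{-7}\right) + 6\right) \left(\frac{1}{138 + 152} + 195\right) + 433 = \left(\left(99 \left(- \frac{1}{33}\right) + 113 \left(- \frac{1}{7}\right)\right) + 6\right) \left(\frac{1}{290} + 195\right) + 433 = \left(\left(-3 - \frac{113}{7}\right) + 6\right) \left(\frac{1}{290} + 195\right) + 433 = \left(- \frac{134}{7} + 6\right) \frac{56551}{290} + 433 = \left(- \frac{92}{7}\right) \frac{56551}{290} + 433 = - \frac{2601346}{1015} + 433 = - \frac{2161851}{1015}$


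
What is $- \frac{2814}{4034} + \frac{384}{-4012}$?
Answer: $- \frac{1604853}{2023051} \approx -0.79328$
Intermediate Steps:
$- \frac{2814}{4034} + \frac{384}{-4012} = \left(-2814\right) \frac{1}{4034} + 384 \left(- \frac{1}{4012}\right) = - \frac{1407}{2017} - \frac{96}{1003} = - \frac{1604853}{2023051}$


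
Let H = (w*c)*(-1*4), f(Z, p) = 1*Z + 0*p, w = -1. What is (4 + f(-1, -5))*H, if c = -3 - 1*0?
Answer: -36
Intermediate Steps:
c = -3 (c = -3 + 0 = -3)
f(Z, p) = Z (f(Z, p) = Z + 0 = Z)
H = -12 (H = (-1*(-3))*(-1*4) = 3*(-4) = -12)
(4 + f(-1, -5))*H = (4 - 1)*(-12) = 3*(-12) = -36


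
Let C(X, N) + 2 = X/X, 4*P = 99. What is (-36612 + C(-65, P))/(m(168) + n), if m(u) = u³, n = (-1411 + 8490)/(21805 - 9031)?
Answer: -467694462/60569614247 ≈ -0.0077216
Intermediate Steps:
P = 99/4 (P = (¼)*99 = 99/4 ≈ 24.750)
C(X, N) = -1 (C(X, N) = -2 + X/X = -2 + 1 = -1)
n = 7079/12774 ≈ 0.55417
(-36612 + C(-65, P))/(m(168) + n) = (-36612 - 1)/(168³ + 7079/12774) = -36613/(4741632 + 7079/12774) = -36613/60569614247/12774 = -36613*12774/60569614247 = -467694462/60569614247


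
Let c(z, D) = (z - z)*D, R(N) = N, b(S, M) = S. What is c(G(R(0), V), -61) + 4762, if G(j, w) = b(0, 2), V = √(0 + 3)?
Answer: 4762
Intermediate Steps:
V = √3 ≈ 1.7320
G(j, w) = 0
c(z, D) = 0 (c(z, D) = 0*D = 0)
c(G(R(0), V), -61) + 4762 = 0 + 4762 = 4762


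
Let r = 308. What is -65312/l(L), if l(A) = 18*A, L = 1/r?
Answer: -10058048/9 ≈ -1.1176e+6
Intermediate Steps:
L = 1/308 ≈ 0.0032468
-65312/l(L) = -65312/(18*(1/308)) = -65312/9/154 = -65312*154/9 = -10058048/9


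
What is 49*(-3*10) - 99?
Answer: -1569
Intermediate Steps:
49*(-3*10) - 99 = 49*(-30) - 99 = -1470 - 99 = -1569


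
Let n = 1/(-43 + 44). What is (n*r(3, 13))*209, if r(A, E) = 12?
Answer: 2508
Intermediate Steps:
n = 1 (n = 1/1 = 1)
(n*r(3, 13))*209 = (1*12)*209 = 12*209 = 2508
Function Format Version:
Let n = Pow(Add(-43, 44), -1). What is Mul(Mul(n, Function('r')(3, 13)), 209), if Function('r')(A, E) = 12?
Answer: 2508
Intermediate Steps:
n = 1 (n = Pow(1, -1) = 1)
Mul(Mul(n, Function('r')(3, 13)), 209) = Mul(Mul(1, 12), 209) = Mul(12, 209) = 2508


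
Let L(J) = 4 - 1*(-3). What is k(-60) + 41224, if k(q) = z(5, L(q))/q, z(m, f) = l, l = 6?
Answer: 412239/10 ≈ 41224.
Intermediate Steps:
L(J) = 7 (L(J) = 4 + 3 = 7)
z(m, f) = 6
k(q) = 6/q
k(-60) + 41224 = 6/(-60) + 41224 = 6*(-1/60) + 41224 = -⅒ + 41224 = 412239/10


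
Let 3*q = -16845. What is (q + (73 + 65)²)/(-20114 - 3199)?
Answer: -13429/23313 ≈ -0.57603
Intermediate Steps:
q = -5615 (q = (⅓)*(-16845) = -5615)
(q + (73 + 65)²)/(-20114 - 3199) = (-5615 + (73 + 65)²)/(-20114 - 3199) = (-5615 + 138²)/(-23313) = (-5615 + 19044)*(-1/23313) = 13429*(-1/23313) = -13429/23313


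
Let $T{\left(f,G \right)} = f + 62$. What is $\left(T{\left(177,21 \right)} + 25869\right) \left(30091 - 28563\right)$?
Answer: $39893024$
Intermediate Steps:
$T{\left(f,G \right)} = 62 + f$
$\left(T{\left(177,21 \right)} + 25869\right) \left(30091 - 28563\right) = \left(\left(62 + 177\right) + 25869\right) \left(30091 - 28563\right) = \left(239 + 25869\right) 1528 = 26108 \cdot 1528 = 39893024$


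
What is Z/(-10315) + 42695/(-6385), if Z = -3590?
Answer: -16699071/2634451 ≈ -6.3387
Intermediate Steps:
Z/(-10315) + 42695/(-6385) = -3590/(-10315) + 42695/(-6385) = -3590*(-1/10315) + 42695*(-1/6385) = 718/2063 - 8539/1277 = -16699071/2634451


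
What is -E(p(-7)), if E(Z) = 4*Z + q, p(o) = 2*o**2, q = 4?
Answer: -396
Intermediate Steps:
E(Z) = 4 + 4*Z (E(Z) = 4*Z + 4 = 4 + 4*Z)
-E(p(-7)) = -(4 + 4*(2*(-7)**2)) = -(4 + 4*(2*49)) = -(4 + 4*98) = -(4 + 392) = -1*396 = -396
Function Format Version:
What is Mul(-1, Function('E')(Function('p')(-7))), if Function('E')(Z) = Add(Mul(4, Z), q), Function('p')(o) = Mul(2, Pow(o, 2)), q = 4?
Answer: -396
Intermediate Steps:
Function('E')(Z) = Add(4, Mul(4, Z)) (Function('E')(Z) = Add(Mul(4, Z), 4) = Add(4, Mul(4, Z)))
Mul(-1, Function('E')(Function('p')(-7))) = Mul(-1, Add(4, Mul(4, Mul(2, Pow(-7, 2))))) = Mul(-1, Add(4, Mul(4, Mul(2, 49)))) = Mul(-1, Add(4, Mul(4, 98))) = Mul(-1, Add(4, 392)) = Mul(-1, 396) = -396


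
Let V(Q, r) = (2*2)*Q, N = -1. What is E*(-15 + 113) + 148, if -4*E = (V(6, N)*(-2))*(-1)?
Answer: -1028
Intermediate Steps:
V(Q, r) = 4*Q
E = -12 (E = -(4*6)*(-2)*(-1)/4 = -24*(-2)*(-1)/4 = -(-12)*(-1) = -¼*48 = -12)
E*(-15 + 113) + 148 = -12*(-15 + 113) + 148 = -12*98 + 148 = -1176 + 148 = -1028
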